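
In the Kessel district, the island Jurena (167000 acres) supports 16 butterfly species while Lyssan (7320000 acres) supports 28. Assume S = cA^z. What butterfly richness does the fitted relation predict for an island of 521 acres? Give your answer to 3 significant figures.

6.81

z = ln(28/16) / ln(7320000/167000) = 0.5596 / 3.7804 = 0.1480
c = 16 / 167000^0.1480 = 16 / 5.931 = 2.698
S₃ = 2.698 × 521^0.1480 = 2.698 × 2.525 ≈ 6.81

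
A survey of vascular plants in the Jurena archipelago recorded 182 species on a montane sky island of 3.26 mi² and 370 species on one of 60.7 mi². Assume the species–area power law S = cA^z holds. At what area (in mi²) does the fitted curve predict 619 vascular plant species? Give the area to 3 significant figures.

506 mi²

z = ln(370/182) / ln(60.7/3.26) = 0.7095 / 2.9242 = 0.2426
c = 182 / 3.26^0.2426 = 182 / 1.332 = 136.6
A = (619/136.6)^(1/0.2426) ⇒ ln A = ln(4.53)/0.2426 = 6.2269
A = e^6.2269 ≈ 506.2 mi²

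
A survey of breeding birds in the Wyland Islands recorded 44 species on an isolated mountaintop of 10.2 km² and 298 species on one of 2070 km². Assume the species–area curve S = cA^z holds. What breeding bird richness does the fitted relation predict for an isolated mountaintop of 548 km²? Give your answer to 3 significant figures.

z = ln(298/44) / ln(2070/10.2) = 1.9129 / 5.3129 = 0.3600
c = 44 / 10.2^0.3600 = 44 / 2.308 = 19.07
S₃ = 19.07 × 548^0.3600 = 19.07 × 9.685 ≈ 184.7

185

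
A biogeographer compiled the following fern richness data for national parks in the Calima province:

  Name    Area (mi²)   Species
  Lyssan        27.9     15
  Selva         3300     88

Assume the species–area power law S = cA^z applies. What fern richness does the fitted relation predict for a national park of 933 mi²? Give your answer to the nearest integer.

z = ln(88/15) / ln(3300/27.9) = 1.7693 / 4.7731 = 0.3707
c = 15 / 27.9^0.3707 = 15 / 3.434 = 4.367
S₃ = 4.367 × 933^0.3707 = 4.367 × 12.61 ≈ 55.1

55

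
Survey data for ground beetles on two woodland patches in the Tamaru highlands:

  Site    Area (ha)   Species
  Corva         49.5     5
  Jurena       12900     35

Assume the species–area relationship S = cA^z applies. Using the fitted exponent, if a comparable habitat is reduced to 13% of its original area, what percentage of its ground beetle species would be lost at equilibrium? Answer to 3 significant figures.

z = ln(35/5) / ln(12900/49.5) = 1.9459 / 5.5630 = 0.3498
S_new/S_old = (A_new/A_old)^z = 0.13^0.3498 = exp(0.3498 × -2.0402) = 0.4898
Fraction lost = 1 − 0.4898 = 0.5102

51.0%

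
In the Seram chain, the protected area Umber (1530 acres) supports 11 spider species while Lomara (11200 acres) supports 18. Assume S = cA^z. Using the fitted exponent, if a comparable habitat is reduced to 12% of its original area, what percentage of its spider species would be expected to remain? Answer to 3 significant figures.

z = ln(18/11) / ln(11200/1530) = 0.4925 / 1.9906 = 0.2474
S_new/S_old = (A_new/A_old)^z = 0.12^0.2474 = exp(0.2474 × -2.1203) = 0.5918

59.2%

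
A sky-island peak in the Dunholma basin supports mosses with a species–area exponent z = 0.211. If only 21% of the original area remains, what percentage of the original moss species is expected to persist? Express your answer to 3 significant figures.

71.9%

S_new/S_old = (A_new/A_old)^z = 0.21^0.211
= exp(0.211 × ln 0.21) = exp(0.211 × -1.5606) = exp(-0.3293) ≈ 0.7194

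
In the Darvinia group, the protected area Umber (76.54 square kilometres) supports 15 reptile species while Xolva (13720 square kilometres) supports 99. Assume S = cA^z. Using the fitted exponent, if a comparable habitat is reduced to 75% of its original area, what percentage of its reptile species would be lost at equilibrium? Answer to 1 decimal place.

9.9%

z = ln(99/15) / ln(13720/76.54) = 1.8871 / 5.1888 = 0.3637
S_new/S_old = (A_new/A_old)^z = 0.75^0.3637 = exp(0.3637 × -0.2877) = 0.9007
Fraction lost = 1 − 0.9007 = 0.09934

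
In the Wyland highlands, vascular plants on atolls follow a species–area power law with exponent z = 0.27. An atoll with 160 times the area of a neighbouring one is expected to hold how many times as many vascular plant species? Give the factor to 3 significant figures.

S₂/S₁ = (A₂/A₁)^z = 160^0.27
ln(S₂/S₁) = 0.27 × ln 160 = 0.27 × 5.0752 = 1.3703
S₂/S₁ = e^1.3703 ≈ 3.937

3.94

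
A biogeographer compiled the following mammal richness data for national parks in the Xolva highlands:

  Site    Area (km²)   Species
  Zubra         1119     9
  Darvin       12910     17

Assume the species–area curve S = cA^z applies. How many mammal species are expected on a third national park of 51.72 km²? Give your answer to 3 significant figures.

4.05

z = ln(17/9) / ln(12910/1119) = 0.6360 / 2.4456 = 0.2601
c = 9 / 1119^0.2601 = 9 / 6.207 = 1.45
S₃ = 1.45 × 51.72^0.2601 = 1.45 × 2.79 ≈ 4.046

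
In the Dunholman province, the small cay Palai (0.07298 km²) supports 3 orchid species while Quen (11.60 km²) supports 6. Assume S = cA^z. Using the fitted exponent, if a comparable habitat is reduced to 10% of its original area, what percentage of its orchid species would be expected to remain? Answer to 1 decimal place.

z = ln(6/3) / ln(11.6/0.07298) = 0.6931 / 5.0686 = 0.1368
S_new/S_old = (A_new/A_old)^z = 0.1^0.1368 = exp(0.1368 × -2.3026) = 0.7299

73.0%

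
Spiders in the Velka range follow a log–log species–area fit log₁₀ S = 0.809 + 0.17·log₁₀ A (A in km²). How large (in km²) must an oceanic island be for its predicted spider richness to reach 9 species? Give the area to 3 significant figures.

9 = 6.442 × A^0.17  ⇒  A^0.17 = 9/6.442 = 1.397
ln A = ln(1.397) / 0.17 = 0.3344 / 0.17 = 1.9673
A = e^1.9673 ≈ 7.151 km²

7.15 km²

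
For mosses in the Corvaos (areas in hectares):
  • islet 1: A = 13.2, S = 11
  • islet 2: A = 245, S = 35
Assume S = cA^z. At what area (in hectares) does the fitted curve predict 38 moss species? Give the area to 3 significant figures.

z = ln(35/11) / ln(245/13.2) = 1.1575 / 2.9210 = 0.3962
c = 11 / 13.2^0.3962 = 11 / 2.78 = 3.957
A = (38/3.957)^(1/0.3962) ⇒ ln A = ln(9.603)/0.3962 = 5.7088
A = e^5.7088 ≈ 301.5 hectares

302 hectares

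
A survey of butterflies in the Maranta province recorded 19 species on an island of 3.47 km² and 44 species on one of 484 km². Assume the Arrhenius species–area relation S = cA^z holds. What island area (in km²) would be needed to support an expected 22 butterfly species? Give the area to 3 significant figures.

8.22 km²

z = ln(44/19) / ln(484/3.47) = 0.8398 / 4.9379 = 0.1701
c = 19 / 3.47^0.1701 = 19 / 1.236 = 15.38
A = (22/15.38)^(1/0.1701) ⇒ ln A = ln(1.431)/0.1701 = 2.1062
A = e^2.1062 ≈ 8.217 km²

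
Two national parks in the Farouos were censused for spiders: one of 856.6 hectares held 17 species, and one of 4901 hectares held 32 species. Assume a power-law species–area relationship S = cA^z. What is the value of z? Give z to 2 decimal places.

0.36

Taking logs: ln S = ln c + z ln A, so z = (ln S₂ − ln S₁)/(ln A₂ − ln A₁).
z = ln(32/17) / ln(4901/856.6) = ln(1.882) / ln(5.721) = 0.6325 / 1.7442 = 0.3626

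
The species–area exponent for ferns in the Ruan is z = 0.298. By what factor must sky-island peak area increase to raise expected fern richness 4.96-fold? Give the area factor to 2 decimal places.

(A₂/A₁)^0.298 = 4.96, so A₂/A₁ = 4.96^(1/0.298) = 4.96^3.356
ln(A₂/A₁) = ln 4.96 / 0.298 = 1.6014 / 0.298 = 5.3738
A₂/A₁ = e^5.3738 ≈ 215.7

215.69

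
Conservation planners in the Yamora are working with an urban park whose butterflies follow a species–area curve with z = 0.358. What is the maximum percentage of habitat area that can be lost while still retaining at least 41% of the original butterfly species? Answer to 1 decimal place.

91.7%

Need (A_new/A_old)^0.358 = 0.41, so A_new/A_old = 0.41^(1/0.358) = 0.41^2.793
ln(A_new/A_old) = ln 0.41 / 0.358 = -0.8916 / 0.358 = -2.4905
A_new/A_old = e^-2.4905 ≈ 0.08287
Fraction that can be lost = 1 − 0.08287 = 0.9171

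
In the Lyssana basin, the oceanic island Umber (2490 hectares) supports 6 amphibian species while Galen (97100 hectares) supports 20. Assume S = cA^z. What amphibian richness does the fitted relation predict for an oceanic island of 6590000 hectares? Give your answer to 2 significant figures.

z = ln(20/6) / ln(97100/2490) = 1.2040 / 3.6635 = 0.3286
c = 6 / 2490^0.3286 = 6 / 13.07 = 0.4592
S₃ = 0.4592 × 6590000^0.3286 = 0.4592 × 174.2 ≈ 79.98

80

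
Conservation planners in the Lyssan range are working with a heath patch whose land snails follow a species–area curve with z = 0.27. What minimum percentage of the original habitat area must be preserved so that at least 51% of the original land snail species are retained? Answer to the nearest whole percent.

Need (A_new/A_old)^0.27 = 0.51, so A_new/A_old = 0.51^(1/0.27) = 0.51^3.704
ln(A_new/A_old) = ln 0.51 / 0.27 = -0.6733 / 0.27 = -2.4939
A_new/A_old = e^-2.4939 ≈ 0.08259

8%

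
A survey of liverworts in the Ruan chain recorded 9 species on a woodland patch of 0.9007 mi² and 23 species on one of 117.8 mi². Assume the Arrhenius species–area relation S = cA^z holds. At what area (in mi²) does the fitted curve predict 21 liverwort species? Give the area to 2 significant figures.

73 mi²

z = ln(23/9) / ln(117.8/0.9007) = 0.9383 / 4.8736 = 0.1925
c = 9 / 0.9007^0.1925 = 9 / 0.9801 = 9.183
A = (21/9.183)^(1/0.1925) ⇒ ln A = ln(2.287)/0.1925 = 4.2965
A = e^4.2965 ≈ 73.44 mi²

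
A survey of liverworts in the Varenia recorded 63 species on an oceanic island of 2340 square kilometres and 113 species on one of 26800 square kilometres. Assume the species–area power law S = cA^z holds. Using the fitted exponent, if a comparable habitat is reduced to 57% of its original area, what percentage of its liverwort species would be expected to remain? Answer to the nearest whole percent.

z = ln(113/63) / ln(26800/2340) = 0.5843 / 2.4383 = 0.2396
S_new/S_old = (A_new/A_old)^z = 0.57^0.2396 = exp(0.2396 × -0.5621) = 0.874

87%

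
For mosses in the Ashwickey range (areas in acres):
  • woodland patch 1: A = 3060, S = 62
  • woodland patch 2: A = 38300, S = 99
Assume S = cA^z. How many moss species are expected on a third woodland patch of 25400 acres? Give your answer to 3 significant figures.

z = ln(99/62) / ln(38300/3060) = 0.4680 / 2.5270 = 0.1852
c = 62 / 3060^0.1852 = 62 / 4.421 = 14.02
S₃ = 14.02 × 25400^0.1852 = 14.02 × 6.542 ≈ 91.75

91.7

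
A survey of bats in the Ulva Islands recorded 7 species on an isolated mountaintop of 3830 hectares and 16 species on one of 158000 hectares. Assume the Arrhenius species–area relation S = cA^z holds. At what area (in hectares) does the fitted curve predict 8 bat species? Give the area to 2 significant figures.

z = ln(16/7) / ln(158000/3830) = 0.8267 / 3.7197 = 0.2222
c = 7 / 3830^0.2222 = 7 / 6.257 = 1.119
A = (8/1.119)^(1/0.2222) ⇒ ln A = ln(7.15)/0.2222 = 8.8515
A = e^8.8515 ≈ 6985 hectares

7000 hectares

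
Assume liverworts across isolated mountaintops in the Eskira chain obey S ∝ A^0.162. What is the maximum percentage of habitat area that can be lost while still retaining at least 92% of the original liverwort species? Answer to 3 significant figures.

40.2%

Need (A_new/A_old)^0.162 = 0.92, so A_new/A_old = 0.92^(1/0.162) = 0.92^6.173
ln(A_new/A_old) = ln 0.92 / 0.162 = -0.0834 / 0.162 = -0.5147
A_new/A_old = e^-0.5147 ≈ 0.5977
Fraction that can be lost = 1 − 0.5977 = 0.4023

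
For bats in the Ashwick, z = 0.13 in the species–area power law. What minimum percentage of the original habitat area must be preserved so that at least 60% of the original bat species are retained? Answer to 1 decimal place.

Need (A_new/A_old)^0.13 = 0.6, so A_new/A_old = 0.6^(1/0.13) = 0.6^7.692
ln(A_new/A_old) = ln 0.6 / 0.13 = -0.5108 / 0.13 = -3.9294
A_new/A_old = e^-3.9294 ≈ 0.01965

2.0%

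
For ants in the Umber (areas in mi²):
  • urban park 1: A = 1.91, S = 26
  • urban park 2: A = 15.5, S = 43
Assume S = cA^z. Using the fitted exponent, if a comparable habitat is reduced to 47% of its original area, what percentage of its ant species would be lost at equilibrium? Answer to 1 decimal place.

z = ln(43/26) / ln(15.5/1.91) = 0.5031 / 2.0937 = 0.2403
S_new/S_old = (A_new/A_old)^z = 0.47^0.2403 = exp(0.2403 × -0.7550) = 0.8341
Fraction lost = 1 − 0.8341 = 0.1659

16.6%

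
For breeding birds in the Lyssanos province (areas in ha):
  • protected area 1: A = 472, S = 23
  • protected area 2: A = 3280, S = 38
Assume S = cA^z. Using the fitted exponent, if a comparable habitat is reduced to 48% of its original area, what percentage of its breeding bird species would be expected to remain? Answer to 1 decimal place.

z = ln(38/23) / ln(3280/472) = 0.5021 / 1.9386 = 0.2590
S_new/S_old = (A_new/A_old)^z = 0.48^0.2590 = exp(0.2590 × -0.7340) = 0.8269

82.7%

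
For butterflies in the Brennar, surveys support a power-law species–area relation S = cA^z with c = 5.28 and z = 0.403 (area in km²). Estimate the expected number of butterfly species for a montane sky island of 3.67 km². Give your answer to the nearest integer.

S = 5.28 × 3.67^0.403
ln S = ln 5.28 + 0.403 × ln 3.67 = 1.6639 + 0.403 × 1.3002 = 2.1879
S = e^2.1879 ≈ 8.916

9 species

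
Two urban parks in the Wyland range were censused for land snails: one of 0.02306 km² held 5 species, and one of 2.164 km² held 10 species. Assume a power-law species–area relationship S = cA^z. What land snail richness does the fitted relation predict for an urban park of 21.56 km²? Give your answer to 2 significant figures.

z = ln(10/5) / ln(2.164/0.02306) = 0.6931 / 4.5416 = 0.1526
c = 5 / 0.02306^0.1526 = 5 / 0.5625 = 8.889
S₃ = 8.889 × 21.56^0.1526 = 8.889 × 1.598 ≈ 14.2

14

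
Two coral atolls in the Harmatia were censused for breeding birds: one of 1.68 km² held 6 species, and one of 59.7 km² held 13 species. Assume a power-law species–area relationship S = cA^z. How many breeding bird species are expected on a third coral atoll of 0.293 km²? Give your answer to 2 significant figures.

z = ln(13/6) / ln(59.7/1.68) = 0.7732 / 3.5705 = 0.2165
c = 6 / 1.68^0.2165 = 6 / 1.119 = 5.362
S₃ = 5.362 × 0.293^0.2165 = 5.362 × 0.7666 ≈ 4.111

4.1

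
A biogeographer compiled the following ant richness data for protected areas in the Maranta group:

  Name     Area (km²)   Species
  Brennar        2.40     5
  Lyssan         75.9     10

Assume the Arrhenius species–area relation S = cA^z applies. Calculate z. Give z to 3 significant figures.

Taking logs: ln S = ln c + z ln A, so z = (ln S₂ − ln S₁)/(ln A₂ − ln A₁).
z = ln(10/5) / ln(75.9/2.4) = ln(2) / ln(31.63) = 0.6931 / 3.4539 = 0.2007

0.201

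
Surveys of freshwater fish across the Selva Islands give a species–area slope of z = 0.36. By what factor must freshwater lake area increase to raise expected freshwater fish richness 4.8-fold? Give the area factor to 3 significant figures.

78.0

(A₂/A₁)^0.36 = 4.8, so A₂/A₁ = 4.8^(1/0.36) = 4.8^2.778
ln(A₂/A₁) = ln 4.8 / 0.36 = 1.5686 / 0.36 = 4.3573
A₂/A₁ = e^4.3573 ≈ 78.04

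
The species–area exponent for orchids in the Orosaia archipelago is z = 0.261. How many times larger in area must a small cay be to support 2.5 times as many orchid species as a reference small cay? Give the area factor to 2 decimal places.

(A₂/A₁)^0.261 = 2.5, so A₂/A₁ = 2.5^(1/0.261) = 2.5^3.831
ln(A₂/A₁) = ln 2.5 / 0.261 = 0.9163 / 0.261 = 3.5107
A₂/A₁ = e^3.5107 ≈ 33.47

33.47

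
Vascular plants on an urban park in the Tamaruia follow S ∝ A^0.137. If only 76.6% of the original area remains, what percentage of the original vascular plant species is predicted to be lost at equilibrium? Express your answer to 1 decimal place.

S_new/S_old = (A_new/A_old)^z = 0.766^0.137
= exp(0.137 × ln 0.766) = exp(0.137 × -0.2666) = exp(-0.0365) ≈ 0.9641
Fraction lost = 1 − 0.9641 = 0.03586

3.6%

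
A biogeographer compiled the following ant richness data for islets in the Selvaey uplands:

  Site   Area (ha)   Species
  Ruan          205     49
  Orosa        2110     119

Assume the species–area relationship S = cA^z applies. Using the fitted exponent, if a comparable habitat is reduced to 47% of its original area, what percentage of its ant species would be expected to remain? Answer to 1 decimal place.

75.0%

z = ln(119/49) / ln(2110/205) = 0.8873 / 2.3314 = 0.3806
S_new/S_old = (A_new/A_old)^z = 0.47^0.3806 = exp(0.3806 × -0.7550) = 0.7503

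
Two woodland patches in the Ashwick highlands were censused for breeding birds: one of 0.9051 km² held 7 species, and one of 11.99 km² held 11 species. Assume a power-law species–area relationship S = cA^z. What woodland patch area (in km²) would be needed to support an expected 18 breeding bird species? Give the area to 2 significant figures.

z = ln(11/7) / ln(11.99/0.9051) = 0.4520 / 2.5838 = 0.1749
c = 7 / 0.9051^0.1749 = 7 / 0.9827 = 7.123
A = (18/7.123)^(1/0.1749) ⇒ ln A = ln(2.527)/0.1749 = 5.2993
A = e^5.2993 ≈ 200.2 km²

200 km²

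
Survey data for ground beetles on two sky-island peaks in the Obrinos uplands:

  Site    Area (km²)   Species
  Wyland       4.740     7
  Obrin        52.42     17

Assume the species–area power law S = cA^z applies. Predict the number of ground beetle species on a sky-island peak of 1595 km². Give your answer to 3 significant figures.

z = ln(17/7) / ln(52.42/4.74) = 0.8873 / 2.4033 = 0.3692
c = 7 / 4.74^0.3692 = 7 / 1.776 = 3.941
S₃ = 3.941 × 1595^0.3692 = 3.941 × 15.22 ≈ 59.99

60.0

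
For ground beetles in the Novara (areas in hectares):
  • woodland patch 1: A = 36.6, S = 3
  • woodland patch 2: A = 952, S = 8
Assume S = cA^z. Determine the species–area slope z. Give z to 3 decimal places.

Taking logs: ln S = ln c + z ln A, so z = (ln S₂ − ln S₁)/(ln A₂ − ln A₁).
z = ln(8/3) / ln(952/36.6) = ln(2.667) / ln(26.01) = 0.9808 / 3.2585 = 0.3010

0.301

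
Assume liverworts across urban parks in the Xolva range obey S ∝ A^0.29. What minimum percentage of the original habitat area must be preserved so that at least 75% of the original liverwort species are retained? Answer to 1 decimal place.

Need (A_new/A_old)^0.29 = 0.75, so A_new/A_old = 0.75^(1/0.29) = 0.75^3.448
ln(A_new/A_old) = ln 0.75 / 0.29 = -0.2877 / 0.29 = -0.9920
A_new/A_old = e^-0.9920 ≈ 0.3708

37.1%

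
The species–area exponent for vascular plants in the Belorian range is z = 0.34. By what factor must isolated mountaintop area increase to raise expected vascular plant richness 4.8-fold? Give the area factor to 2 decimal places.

(A₂/A₁)^0.34 = 4.8, so A₂/A₁ = 4.8^(1/0.34) = 4.8^2.941
ln(A₂/A₁) = ln 4.8 / 0.34 = 1.5686 / 0.34 = 4.6136
A₂/A₁ = e^4.6136 ≈ 100.8

100.84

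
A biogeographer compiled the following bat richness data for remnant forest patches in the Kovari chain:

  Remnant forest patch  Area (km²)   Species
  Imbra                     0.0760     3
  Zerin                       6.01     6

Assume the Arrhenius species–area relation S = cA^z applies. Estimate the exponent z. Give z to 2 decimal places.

Taking logs: ln S = ln c + z ln A, so z = (ln S₂ − ln S₁)/(ln A₂ − ln A₁).
z = ln(6/3) / ln(6.01/0.076) = ln(2) / ln(79.08) = 0.6931 / 4.3704 = 0.1586

0.16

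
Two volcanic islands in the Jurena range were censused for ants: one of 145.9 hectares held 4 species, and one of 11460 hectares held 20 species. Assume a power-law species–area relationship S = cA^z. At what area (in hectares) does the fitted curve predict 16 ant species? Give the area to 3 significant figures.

6260 hectares

z = ln(20/4) / ln(11460/145.9) = 1.6094 / 4.3637 = 0.3688
c = 4 / 145.9^0.3688 = 4 / 6.283 = 0.6367
A = (16/0.6367)^(1/0.3688) ⇒ ln A = ln(25.13)/0.3688 = 8.7416
A = e^8.7416 ≈ 6258 hectares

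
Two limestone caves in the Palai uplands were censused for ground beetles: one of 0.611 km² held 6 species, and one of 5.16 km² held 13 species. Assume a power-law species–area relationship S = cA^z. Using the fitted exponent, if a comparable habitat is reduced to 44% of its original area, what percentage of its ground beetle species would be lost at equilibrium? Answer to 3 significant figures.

z = ln(13/6) / ln(5.16/0.611) = 0.7732 / 2.1336 = 0.3624
S_new/S_old = (A_new/A_old)^z = 0.44^0.3624 = exp(0.3624 × -0.8210) = 0.7427
Fraction lost = 1 − 0.7427 = 0.2573

25.7%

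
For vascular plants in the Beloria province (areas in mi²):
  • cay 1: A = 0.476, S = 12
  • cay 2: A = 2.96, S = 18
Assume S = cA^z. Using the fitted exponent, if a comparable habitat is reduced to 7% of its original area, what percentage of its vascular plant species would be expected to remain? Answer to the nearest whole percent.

z = ln(18/12) / ln(2.96/0.476) = 0.4055 / 1.8275 = 0.2219
S_new/S_old = (A_new/A_old)^z = 0.07^0.2219 = exp(0.2219 × -2.6593) = 0.5543

55%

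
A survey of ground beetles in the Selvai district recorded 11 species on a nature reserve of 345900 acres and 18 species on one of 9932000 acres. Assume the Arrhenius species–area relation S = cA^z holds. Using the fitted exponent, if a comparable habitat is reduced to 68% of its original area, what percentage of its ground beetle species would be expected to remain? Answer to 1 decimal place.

94.5%

z = ln(18/11) / ln(9932000/345900) = 0.4925 / 3.3574 = 0.1467
S_new/S_old = (A_new/A_old)^z = 0.68^0.1467 = exp(0.1467 × -0.3857) = 0.945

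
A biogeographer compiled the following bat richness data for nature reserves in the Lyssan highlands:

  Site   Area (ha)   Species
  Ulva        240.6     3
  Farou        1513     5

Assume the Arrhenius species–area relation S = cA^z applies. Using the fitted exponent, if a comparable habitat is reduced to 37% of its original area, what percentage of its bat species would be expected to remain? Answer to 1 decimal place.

z = ln(5/3) / ln(1513/240.6) = 0.5108 / 1.8387 = 0.2778
S_new/S_old = (A_new/A_old)^z = 0.37^0.2778 = exp(0.2778 × -0.9943) = 0.7586

75.9%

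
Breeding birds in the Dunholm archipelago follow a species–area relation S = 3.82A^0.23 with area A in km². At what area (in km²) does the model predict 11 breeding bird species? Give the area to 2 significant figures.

11 = 3.82 × A^0.23  ⇒  A^0.23 = 11/3.82 = 2.88
ln A = ln(2.88) / 0.23 = 1.0576 / 0.23 = 4.5985
A = e^4.5985 ≈ 99.33 km²

99 km²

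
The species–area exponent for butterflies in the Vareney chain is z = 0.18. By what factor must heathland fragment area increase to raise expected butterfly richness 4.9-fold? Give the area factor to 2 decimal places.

(A₂/A₁)^0.18 = 4.9, so A₂/A₁ = 4.9^(1/0.18) = 4.9^5.556
ln(A₂/A₁) = ln 4.9 / 0.18 = 1.5892 / 0.18 = 8.8291
A₂/A₁ = e^8.8291 ≈ 6830

6830.03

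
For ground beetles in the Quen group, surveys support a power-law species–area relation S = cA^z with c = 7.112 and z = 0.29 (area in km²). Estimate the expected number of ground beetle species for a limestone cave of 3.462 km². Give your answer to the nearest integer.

10 species

S = 7.112 × 3.462^0.29 = 7.112 × 1.434 ≈ 10.2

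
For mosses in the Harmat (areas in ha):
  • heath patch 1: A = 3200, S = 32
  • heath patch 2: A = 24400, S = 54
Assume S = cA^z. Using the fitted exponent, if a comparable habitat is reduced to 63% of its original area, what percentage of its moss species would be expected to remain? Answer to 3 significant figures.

88.8%

z = ln(54/32) / ln(24400/3200) = 0.5232 / 2.0314 = 0.2576
S_new/S_old = (A_new/A_old)^z = 0.63^0.2576 = exp(0.2576 × -0.4620) = 0.8878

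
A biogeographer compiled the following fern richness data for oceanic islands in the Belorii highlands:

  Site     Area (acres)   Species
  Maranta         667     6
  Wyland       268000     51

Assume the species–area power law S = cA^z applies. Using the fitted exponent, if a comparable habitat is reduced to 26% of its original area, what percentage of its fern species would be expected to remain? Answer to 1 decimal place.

61.8%

z = ln(51/6) / ln(268000/667) = 2.1401 / 5.9960 = 0.3569
S_new/S_old = (A_new/A_old)^z = 0.26^0.3569 = exp(0.3569 × -1.3471) = 0.6183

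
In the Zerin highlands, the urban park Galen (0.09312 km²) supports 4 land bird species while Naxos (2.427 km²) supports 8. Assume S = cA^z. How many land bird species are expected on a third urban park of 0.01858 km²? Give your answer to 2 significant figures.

z = ln(8/4) / ln(2.427/0.09312) = 0.6931 / 3.2605 = 0.2126
c = 4 / 0.09312^0.2126 = 4 / 0.6037 = 6.626
S₃ = 6.626 × 0.01858^0.2126 = 6.626 × 0.4286 ≈ 2.84

2.8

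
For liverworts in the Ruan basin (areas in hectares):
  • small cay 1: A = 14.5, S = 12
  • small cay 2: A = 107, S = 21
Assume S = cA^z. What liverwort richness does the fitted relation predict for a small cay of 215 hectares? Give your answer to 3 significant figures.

z = ln(21/12) / ln(107/14.5) = 0.5596 / 1.9987 = 0.2800
c = 12 / 14.5^0.2800 = 12 / 2.114 = 5.676
S₃ = 5.676 × 215^0.2800 = 5.676 × 4.498 ≈ 25.53

25.5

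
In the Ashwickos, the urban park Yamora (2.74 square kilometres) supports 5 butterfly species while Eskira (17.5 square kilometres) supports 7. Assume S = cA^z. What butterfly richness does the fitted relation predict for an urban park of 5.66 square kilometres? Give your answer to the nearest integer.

6

z = ln(7/5) / ln(17.5/2.74) = 0.3365 / 1.8542 = 0.1815
c = 5 / 2.74^0.1815 = 5 / 1.201 = 4.164
S₃ = 4.164 × 5.66^0.1815 = 4.164 × 1.37 ≈ 5.704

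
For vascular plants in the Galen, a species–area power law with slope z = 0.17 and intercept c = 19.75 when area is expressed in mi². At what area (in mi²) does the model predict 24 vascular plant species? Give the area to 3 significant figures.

3.15 mi²

24 = 19.75 × A^0.17  ⇒  A^0.17 = 24/19.75 = 1.215
ln A = ln(1.215) / 0.17 = 0.1949 / 0.17 = 1.1465
A = e^1.1465 ≈ 3.147 mi²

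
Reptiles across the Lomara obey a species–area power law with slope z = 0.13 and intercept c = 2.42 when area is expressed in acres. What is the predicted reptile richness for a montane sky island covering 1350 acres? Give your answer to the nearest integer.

6 species

S = 2.42 × 1350^0.13
ln S = ln 2.42 + 0.13 × ln 1350 = 0.8838 + 0.13 × 7.2079 = 1.8208
S = e^1.8208 ≈ 6.177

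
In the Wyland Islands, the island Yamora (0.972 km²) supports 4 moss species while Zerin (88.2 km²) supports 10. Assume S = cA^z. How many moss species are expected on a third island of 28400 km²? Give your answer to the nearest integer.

32

z = ln(10/4) / ln(88.2/0.972) = 0.9163 / 4.5080 = 0.2033
c = 4 / 0.972^0.2033 = 4 / 0.9942 = 4.023
S₃ = 4.023 × 28400^0.2033 = 4.023 × 8.038 ≈ 32.34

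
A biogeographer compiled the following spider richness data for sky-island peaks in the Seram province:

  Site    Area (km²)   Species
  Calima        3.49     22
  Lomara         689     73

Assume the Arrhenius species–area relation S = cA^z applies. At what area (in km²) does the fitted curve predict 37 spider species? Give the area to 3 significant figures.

34.5 km²

z = ln(73/22) / ln(689/3.49) = 1.1994 / 5.2853 = 0.2269
c = 22 / 3.49^0.2269 = 22 / 1.328 = 16.57
A = (37/16.57)^(1/0.2269) ⇒ ln A = ln(2.233)/0.2269 = 3.5408
A = e^3.5408 ≈ 34.49 km²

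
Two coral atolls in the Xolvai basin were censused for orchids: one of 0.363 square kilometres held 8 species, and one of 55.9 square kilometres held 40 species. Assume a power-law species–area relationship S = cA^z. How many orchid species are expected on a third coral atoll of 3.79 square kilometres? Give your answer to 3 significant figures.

16.9

z = ln(40/8) / ln(55.9/0.363) = 1.6094 / 5.0369 = 0.3195
c = 8 / 0.363^0.3195 = 8 / 0.7234 = 11.06
S₃ = 11.06 × 3.79^0.3195 = 11.06 × 1.531 ≈ 16.93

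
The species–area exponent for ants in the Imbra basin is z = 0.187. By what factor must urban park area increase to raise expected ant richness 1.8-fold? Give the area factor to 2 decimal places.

(A₂/A₁)^0.187 = 1.8, so A₂/A₁ = 1.8^(1/0.187) = 1.8^5.348
ln(A₂/A₁) = ln 1.8 / 0.187 = 0.5878 / 0.187 = 3.1432
A₂/A₁ = e^3.1432 ≈ 23.18

23.18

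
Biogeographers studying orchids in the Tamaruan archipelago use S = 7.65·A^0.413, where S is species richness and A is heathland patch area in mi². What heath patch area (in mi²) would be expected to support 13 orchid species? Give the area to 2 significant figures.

3.6 mi²

13 = 7.65 × A^0.413  ⇒  A^0.413 = 13/7.65 = 1.699
ln A = ln(1.699) / 0.413 = 0.5302 / 0.413 = 1.2839
A = e^1.2839 ≈ 3.611 mi²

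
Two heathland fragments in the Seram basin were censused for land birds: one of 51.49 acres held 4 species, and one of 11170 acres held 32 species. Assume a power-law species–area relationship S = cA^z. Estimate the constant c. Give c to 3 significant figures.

0.872

z = ln(S₂/S₁) / ln(A₂/A₁) = ln(32/4) / ln(11170/51.49) = 2.0794 / 5.3796 = 0.3865
c = S₁ / A₁^z = 4 / 51.49^0.3865 = 4 / 4.588 = 0.8718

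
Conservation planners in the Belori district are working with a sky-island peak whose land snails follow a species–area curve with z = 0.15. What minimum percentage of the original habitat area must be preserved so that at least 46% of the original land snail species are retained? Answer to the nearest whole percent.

1%

Need (A_new/A_old)^0.15 = 0.46, so A_new/A_old = 0.46^(1/0.15) = 0.46^6.667
ln(A_new/A_old) = ln 0.46 / 0.15 = -0.7765 / 0.15 = -5.1769
A_new/A_old = e^-5.1769 ≈ 0.005646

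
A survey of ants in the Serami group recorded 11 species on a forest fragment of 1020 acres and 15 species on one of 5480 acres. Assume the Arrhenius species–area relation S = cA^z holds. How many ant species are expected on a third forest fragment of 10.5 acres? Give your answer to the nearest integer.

z = ln(15/11) / ln(5480/1020) = 0.3102 / 1.6813 = 0.1845
c = 11 / 1020^0.1845 = 11 / 3.589 = 3.065
S₃ = 3.065 × 10.5^0.1845 = 3.065 × 1.543 ≈ 4.729

5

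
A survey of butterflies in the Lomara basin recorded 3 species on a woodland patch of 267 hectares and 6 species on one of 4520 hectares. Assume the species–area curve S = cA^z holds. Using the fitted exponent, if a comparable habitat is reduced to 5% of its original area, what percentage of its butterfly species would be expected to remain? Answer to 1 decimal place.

z = ln(6/3) / ln(4520/267) = 0.6931 / 2.8290 = 0.2450
S_new/S_old = (A_new/A_old)^z = 0.05^0.2450 = exp(0.2450 × -2.9957) = 0.48

48.0%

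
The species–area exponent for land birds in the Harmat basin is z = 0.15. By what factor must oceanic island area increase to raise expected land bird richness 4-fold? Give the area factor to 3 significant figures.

(A₂/A₁)^0.15 = 4, so A₂/A₁ = 4^(1/0.15) = 4^6.667
ln(A₂/A₁) = ln 4 / 0.15 = 1.3863 / 0.15 = 9.2420
A₂/A₁ = e^9.2420 ≈ 10321

10300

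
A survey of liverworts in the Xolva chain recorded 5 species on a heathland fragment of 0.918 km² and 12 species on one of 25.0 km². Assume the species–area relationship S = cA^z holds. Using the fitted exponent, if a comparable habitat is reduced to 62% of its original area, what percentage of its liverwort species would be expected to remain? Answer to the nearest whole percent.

z = ln(12/5) / ln(25/0.918) = 0.8755 / 3.3044 = 0.2649
S_new/S_old = (A_new/A_old)^z = 0.62^0.2649 = exp(0.2649 × -0.4780) = 0.881

88%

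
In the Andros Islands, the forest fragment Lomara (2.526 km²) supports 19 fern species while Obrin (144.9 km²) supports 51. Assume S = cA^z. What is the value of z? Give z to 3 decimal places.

0.244

Taking logs: ln S = ln c + z ln A, so z = (ln S₂ − ln S₁)/(ln A₂ − ln A₁).
z = ln(51/19) / ln(144.9/2.526) = ln(2.684) / ln(57.36) = 0.9874 / 4.0494 = 0.2438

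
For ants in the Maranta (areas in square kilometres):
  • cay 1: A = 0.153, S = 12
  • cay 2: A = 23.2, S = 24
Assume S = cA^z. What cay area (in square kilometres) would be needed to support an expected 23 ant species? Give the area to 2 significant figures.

17 square kilometres

z = ln(24/12) / ln(23.2/0.153) = 0.6931 / 5.0215 = 0.1380
c = 12 / 0.153^0.1380 = 12 / 0.7717 = 15.55
A = (23/15.55)^(1/0.1380) ⇒ ln A = ln(1.479)/0.1380 = 2.8358
A = e^2.8358 ≈ 17.04 square kilometres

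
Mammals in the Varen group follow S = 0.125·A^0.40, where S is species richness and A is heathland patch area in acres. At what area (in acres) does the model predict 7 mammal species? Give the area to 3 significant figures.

23500 acres

7 = 0.125 × A^0.4  ⇒  A^0.4 = 7/0.125 = 56
ln A = ln(56) / 0.4 = 4.0254 / 0.4 = 10.0634
A = e^10.0634 ≈ 23468 acres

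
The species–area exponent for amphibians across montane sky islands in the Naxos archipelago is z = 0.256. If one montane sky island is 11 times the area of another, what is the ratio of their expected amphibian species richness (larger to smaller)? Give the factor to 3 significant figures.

S₂/S₁ = (A₂/A₁)^z = 11^0.256
ln(S₂/S₁) = 0.256 × ln 11 = 0.256 × 2.3979 = 0.6139
S₂/S₁ = e^0.6139 ≈ 1.848

1.85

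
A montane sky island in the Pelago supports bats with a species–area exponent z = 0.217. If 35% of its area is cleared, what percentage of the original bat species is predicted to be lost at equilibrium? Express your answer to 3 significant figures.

S_new/S_old = (A_new/A_old)^z = 0.65^0.217
= exp(0.217 × ln 0.65) = exp(0.217 × -0.4308) = exp(-0.0935) ≈ 0.9108
Fraction lost = 1 − 0.9108 = 0.08924

8.92%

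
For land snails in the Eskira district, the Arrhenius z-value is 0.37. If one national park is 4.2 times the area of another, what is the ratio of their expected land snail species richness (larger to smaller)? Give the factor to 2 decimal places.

1.70

S₂/S₁ = (A₂/A₁)^z = 4.2^0.37
ln(S₂/S₁) = 0.37 × ln 4.2 = 0.37 × 1.4351 = 0.5310
S₂/S₁ = e^0.5310 ≈ 1.701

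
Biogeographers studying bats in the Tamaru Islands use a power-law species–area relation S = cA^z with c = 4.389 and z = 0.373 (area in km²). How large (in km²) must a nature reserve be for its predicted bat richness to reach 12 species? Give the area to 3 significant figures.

14.8 km²

12 = 4.389 × A^0.373  ⇒  A^0.373 = 12/4.389 = 2.734
ln A = ln(2.734) / 0.373 = 1.0058 / 0.373 = 2.6965
A = e^2.6965 ≈ 14.83 km²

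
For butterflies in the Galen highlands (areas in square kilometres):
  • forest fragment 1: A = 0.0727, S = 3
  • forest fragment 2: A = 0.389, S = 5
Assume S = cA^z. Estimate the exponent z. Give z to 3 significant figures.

Taking logs: ln S = ln c + z ln A, so z = (ln S₂ − ln S₁)/(ln A₂ − ln A₁).
z = ln(5/3) / ln(0.389/0.0727) = ln(1.667) / ln(5.351) = 0.5108 / 1.6772 = 0.3046

0.305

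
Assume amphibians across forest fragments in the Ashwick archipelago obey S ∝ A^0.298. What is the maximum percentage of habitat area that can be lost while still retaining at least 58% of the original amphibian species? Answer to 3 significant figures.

Need (A_new/A_old)^0.298 = 0.58, so A_new/A_old = 0.58^(1/0.298) = 0.58^3.356
ln(A_new/A_old) = ln 0.58 / 0.298 = -0.5447 / 0.298 = -1.8279
A_new/A_old = e^-1.8279 ≈ 0.1607
Fraction that can be lost = 1 − 0.1607 = 0.8393

83.9%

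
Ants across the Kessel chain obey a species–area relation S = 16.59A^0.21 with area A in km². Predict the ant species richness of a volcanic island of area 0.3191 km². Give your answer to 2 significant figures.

13

S = 16.59 × 0.3191^0.21 = 16.59 × 0.7867 ≈ 13.05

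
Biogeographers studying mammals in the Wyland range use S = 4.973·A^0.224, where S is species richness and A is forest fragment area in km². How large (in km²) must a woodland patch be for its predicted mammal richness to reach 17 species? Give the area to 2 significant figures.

240 km²

17 = 4.973 × A^0.224  ⇒  A^0.224 = 17/4.973 = 3.418
ln A = ln(3.418) / 0.224 = 1.2292 / 0.224 = 5.4875
A = e^5.4875 ≈ 241.6 km²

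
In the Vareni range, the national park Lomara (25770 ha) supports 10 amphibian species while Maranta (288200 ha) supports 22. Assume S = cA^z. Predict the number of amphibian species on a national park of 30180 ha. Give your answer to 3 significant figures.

10.5

z = ln(22/10) / ln(288200/25770) = 0.7885 / 2.4144 = 0.3266
c = 10 / 25770^0.3266 = 10 / 27.57 = 0.3627
S₃ = 0.3627 × 30180^0.3266 = 0.3627 × 29.03 ≈ 10.53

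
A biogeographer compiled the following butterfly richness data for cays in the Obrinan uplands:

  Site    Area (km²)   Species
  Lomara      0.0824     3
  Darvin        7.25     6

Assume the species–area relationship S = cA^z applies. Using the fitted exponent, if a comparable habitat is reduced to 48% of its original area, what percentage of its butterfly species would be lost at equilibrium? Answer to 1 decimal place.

z = ln(6/3) / ln(7.25/0.0824) = 0.6931 / 4.4772 = 0.1548
S_new/S_old = (A_new/A_old)^z = 0.48^0.1548 = exp(0.1548 × -0.7340) = 0.8926
Fraction lost = 1 − 0.8926 = 0.1074

10.7%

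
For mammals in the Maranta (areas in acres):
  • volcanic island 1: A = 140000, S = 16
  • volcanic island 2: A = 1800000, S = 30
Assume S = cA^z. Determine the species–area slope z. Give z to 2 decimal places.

Taking logs: ln S = ln c + z ln A, so z = (ln S₂ − ln S₁)/(ln A₂ − ln A₁).
z = ln(30/16) / ln(1800000/140000) = ln(1.875) / ln(12.86) = 0.6286 / 2.5539 = 0.2461

0.25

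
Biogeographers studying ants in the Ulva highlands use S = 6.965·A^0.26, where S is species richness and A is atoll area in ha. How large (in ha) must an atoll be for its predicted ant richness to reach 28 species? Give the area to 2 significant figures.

28 = 6.965 × A^0.26  ⇒  A^0.26 = 28/6.965 = 4.02
ln A = ln(4.02) / 0.26 = 1.3913 / 0.26 = 5.3512
A = e^5.3512 ≈ 210.9 ha

210 ha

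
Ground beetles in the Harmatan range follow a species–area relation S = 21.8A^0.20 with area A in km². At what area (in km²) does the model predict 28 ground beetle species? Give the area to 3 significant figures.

3.50 km²

28 = 21.8 × A^0.2  ⇒  A^0.2 = 28/21.8 = 1.284
ln A = ln(1.284) / 0.2 = 0.2503 / 0.2 = 1.2515
A = e^1.2515 ≈ 3.495 km²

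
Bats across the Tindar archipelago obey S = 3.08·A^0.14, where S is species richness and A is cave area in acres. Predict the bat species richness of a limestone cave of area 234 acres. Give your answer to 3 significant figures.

S = 3.08 × 234^0.14
ln S = ln 3.08 + 0.14 × ln 234 = 1.1249 + 0.14 × 5.4553 = 1.8887
S = e^1.8887 ≈ 6.611

6.61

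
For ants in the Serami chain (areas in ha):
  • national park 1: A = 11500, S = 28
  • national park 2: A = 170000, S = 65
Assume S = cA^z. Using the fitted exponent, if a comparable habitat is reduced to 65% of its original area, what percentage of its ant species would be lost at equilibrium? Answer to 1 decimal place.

z = ln(65/28) / ln(170000/11500) = 0.8422 / 2.6935 = 0.3127
S_new/S_old = (A_new/A_old)^z = 0.65^0.3127 = exp(0.3127 × -0.4308) = 0.874
Fraction lost = 1 − 0.874 = 0.126

12.6%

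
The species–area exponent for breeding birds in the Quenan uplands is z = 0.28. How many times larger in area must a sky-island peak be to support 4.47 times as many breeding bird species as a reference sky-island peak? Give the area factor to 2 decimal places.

210.15

(A₂/A₁)^0.28 = 4.47, so A₂/A₁ = 4.47^(1/0.28) = 4.47^3.571
ln(A₂/A₁) = ln 4.47 / 0.28 = 1.4974 / 0.28 = 5.3478
A₂/A₁ = e^5.3478 ≈ 210.1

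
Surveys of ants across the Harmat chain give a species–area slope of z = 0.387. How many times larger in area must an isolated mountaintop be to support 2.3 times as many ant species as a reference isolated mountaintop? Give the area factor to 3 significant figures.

8.60

(A₂/A₁)^0.387 = 2.3, so A₂/A₁ = 2.3^(1/0.387) = 2.3^2.584
ln(A₂/A₁) = ln 2.3 / 0.387 = 0.8329 / 0.387 = 2.1522
A₂/A₁ = e^2.1522 ≈ 8.604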